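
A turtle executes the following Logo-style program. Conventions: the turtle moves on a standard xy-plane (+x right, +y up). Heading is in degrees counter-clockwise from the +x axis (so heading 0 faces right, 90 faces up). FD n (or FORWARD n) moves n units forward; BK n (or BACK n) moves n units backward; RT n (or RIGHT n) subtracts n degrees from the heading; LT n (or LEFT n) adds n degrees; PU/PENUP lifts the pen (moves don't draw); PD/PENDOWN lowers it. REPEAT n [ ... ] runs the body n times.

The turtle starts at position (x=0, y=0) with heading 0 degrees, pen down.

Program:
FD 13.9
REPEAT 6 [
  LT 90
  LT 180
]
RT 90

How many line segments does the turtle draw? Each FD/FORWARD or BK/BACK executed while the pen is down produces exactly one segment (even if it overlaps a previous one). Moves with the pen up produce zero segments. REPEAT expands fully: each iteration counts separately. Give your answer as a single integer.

Executing turtle program step by step:
Start: pos=(0,0), heading=0, pen down
FD 13.9: (0,0) -> (13.9,0) [heading=0, draw]
REPEAT 6 [
  -- iteration 1/6 --
  LT 90: heading 0 -> 90
  LT 180: heading 90 -> 270
  -- iteration 2/6 --
  LT 90: heading 270 -> 0
  LT 180: heading 0 -> 180
  -- iteration 3/6 --
  LT 90: heading 180 -> 270
  LT 180: heading 270 -> 90
  -- iteration 4/6 --
  LT 90: heading 90 -> 180
  LT 180: heading 180 -> 0
  -- iteration 5/6 --
  LT 90: heading 0 -> 90
  LT 180: heading 90 -> 270
  -- iteration 6/6 --
  LT 90: heading 270 -> 0
  LT 180: heading 0 -> 180
]
RT 90: heading 180 -> 90
Final: pos=(13.9,0), heading=90, 1 segment(s) drawn
Segments drawn: 1

Answer: 1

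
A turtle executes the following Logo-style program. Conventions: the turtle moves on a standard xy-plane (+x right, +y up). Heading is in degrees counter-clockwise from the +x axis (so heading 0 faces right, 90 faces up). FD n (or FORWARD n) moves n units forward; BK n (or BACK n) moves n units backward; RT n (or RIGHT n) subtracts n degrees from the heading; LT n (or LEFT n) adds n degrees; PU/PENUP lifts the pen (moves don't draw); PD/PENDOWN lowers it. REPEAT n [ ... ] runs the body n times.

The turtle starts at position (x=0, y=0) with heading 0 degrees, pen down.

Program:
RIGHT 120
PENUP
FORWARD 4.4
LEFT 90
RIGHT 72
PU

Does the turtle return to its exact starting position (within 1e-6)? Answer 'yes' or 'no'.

Answer: no

Derivation:
Executing turtle program step by step:
Start: pos=(0,0), heading=0, pen down
RT 120: heading 0 -> 240
PU: pen up
FD 4.4: (0,0) -> (-2.2,-3.811) [heading=240, move]
LT 90: heading 240 -> 330
RT 72: heading 330 -> 258
PU: pen up
Final: pos=(-2.2,-3.811), heading=258, 0 segment(s) drawn

Start position: (0, 0)
Final position: (-2.2, -3.811)
Distance = 4.4; >= 1e-6 -> NOT closed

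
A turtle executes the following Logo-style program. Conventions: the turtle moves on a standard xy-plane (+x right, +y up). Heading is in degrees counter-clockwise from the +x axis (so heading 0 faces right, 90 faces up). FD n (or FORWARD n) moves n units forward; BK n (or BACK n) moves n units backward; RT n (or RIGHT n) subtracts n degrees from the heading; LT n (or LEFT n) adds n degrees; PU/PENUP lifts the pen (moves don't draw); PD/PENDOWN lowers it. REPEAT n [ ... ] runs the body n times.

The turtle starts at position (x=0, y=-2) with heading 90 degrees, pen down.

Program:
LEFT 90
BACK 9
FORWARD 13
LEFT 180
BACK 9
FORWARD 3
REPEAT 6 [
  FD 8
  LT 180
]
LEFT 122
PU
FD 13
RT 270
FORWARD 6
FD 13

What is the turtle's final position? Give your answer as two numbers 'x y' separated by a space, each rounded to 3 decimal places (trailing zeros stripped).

Answer: -33.002 -1.044

Derivation:
Executing turtle program step by step:
Start: pos=(0,-2), heading=90, pen down
LT 90: heading 90 -> 180
BK 9: (0,-2) -> (9,-2) [heading=180, draw]
FD 13: (9,-2) -> (-4,-2) [heading=180, draw]
LT 180: heading 180 -> 0
BK 9: (-4,-2) -> (-13,-2) [heading=0, draw]
FD 3: (-13,-2) -> (-10,-2) [heading=0, draw]
REPEAT 6 [
  -- iteration 1/6 --
  FD 8: (-10,-2) -> (-2,-2) [heading=0, draw]
  LT 180: heading 0 -> 180
  -- iteration 2/6 --
  FD 8: (-2,-2) -> (-10,-2) [heading=180, draw]
  LT 180: heading 180 -> 0
  -- iteration 3/6 --
  FD 8: (-10,-2) -> (-2,-2) [heading=0, draw]
  LT 180: heading 0 -> 180
  -- iteration 4/6 --
  FD 8: (-2,-2) -> (-10,-2) [heading=180, draw]
  LT 180: heading 180 -> 0
  -- iteration 5/6 --
  FD 8: (-10,-2) -> (-2,-2) [heading=0, draw]
  LT 180: heading 0 -> 180
  -- iteration 6/6 --
  FD 8: (-2,-2) -> (-10,-2) [heading=180, draw]
  LT 180: heading 180 -> 0
]
LT 122: heading 0 -> 122
PU: pen up
FD 13: (-10,-2) -> (-16.889,9.025) [heading=122, move]
RT 270: heading 122 -> 212
FD 6: (-16.889,9.025) -> (-21.977,5.845) [heading=212, move]
FD 13: (-21.977,5.845) -> (-33.002,-1.044) [heading=212, move]
Final: pos=(-33.002,-1.044), heading=212, 10 segment(s) drawn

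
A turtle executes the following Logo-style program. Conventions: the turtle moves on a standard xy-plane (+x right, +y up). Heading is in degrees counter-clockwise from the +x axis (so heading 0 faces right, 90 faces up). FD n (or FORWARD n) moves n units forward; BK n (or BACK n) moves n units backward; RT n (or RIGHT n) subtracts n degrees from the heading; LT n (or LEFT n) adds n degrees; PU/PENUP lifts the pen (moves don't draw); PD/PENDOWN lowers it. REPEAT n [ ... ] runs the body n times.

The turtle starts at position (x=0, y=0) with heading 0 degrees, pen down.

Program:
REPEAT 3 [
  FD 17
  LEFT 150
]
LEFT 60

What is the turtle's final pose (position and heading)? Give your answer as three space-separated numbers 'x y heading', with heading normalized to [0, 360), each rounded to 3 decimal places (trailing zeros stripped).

Answer: 10.778 -6.222 150

Derivation:
Executing turtle program step by step:
Start: pos=(0,0), heading=0, pen down
REPEAT 3 [
  -- iteration 1/3 --
  FD 17: (0,0) -> (17,0) [heading=0, draw]
  LT 150: heading 0 -> 150
  -- iteration 2/3 --
  FD 17: (17,0) -> (2.278,8.5) [heading=150, draw]
  LT 150: heading 150 -> 300
  -- iteration 3/3 --
  FD 17: (2.278,8.5) -> (10.778,-6.222) [heading=300, draw]
  LT 150: heading 300 -> 90
]
LT 60: heading 90 -> 150
Final: pos=(10.778,-6.222), heading=150, 3 segment(s) drawn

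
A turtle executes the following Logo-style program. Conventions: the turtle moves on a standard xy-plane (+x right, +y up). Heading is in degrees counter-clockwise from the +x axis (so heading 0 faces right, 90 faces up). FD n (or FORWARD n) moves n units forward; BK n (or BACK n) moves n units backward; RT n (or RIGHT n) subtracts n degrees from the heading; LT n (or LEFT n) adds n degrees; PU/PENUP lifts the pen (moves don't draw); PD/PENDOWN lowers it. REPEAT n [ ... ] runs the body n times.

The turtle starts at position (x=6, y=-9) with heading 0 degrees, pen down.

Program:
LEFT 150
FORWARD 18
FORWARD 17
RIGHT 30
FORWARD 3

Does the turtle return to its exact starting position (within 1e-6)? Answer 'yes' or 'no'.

Answer: no

Derivation:
Executing turtle program step by step:
Start: pos=(6,-9), heading=0, pen down
LT 150: heading 0 -> 150
FD 18: (6,-9) -> (-9.588,0) [heading=150, draw]
FD 17: (-9.588,0) -> (-24.311,8.5) [heading=150, draw]
RT 30: heading 150 -> 120
FD 3: (-24.311,8.5) -> (-25.811,11.098) [heading=120, draw]
Final: pos=(-25.811,11.098), heading=120, 3 segment(s) drawn

Start position: (6, -9)
Final position: (-25.811, 11.098)
Distance = 37.628; >= 1e-6 -> NOT closed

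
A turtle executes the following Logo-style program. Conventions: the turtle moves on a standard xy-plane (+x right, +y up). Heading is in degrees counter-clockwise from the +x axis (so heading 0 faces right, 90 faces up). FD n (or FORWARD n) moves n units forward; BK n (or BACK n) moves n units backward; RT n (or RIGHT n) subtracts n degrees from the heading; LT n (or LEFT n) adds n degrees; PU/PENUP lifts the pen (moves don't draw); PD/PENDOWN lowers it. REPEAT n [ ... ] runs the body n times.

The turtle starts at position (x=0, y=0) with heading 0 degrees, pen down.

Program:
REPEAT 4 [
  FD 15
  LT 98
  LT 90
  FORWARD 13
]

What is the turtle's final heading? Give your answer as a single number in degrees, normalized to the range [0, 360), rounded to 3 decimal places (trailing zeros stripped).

Executing turtle program step by step:
Start: pos=(0,0), heading=0, pen down
REPEAT 4 [
  -- iteration 1/4 --
  FD 15: (0,0) -> (15,0) [heading=0, draw]
  LT 98: heading 0 -> 98
  LT 90: heading 98 -> 188
  FD 13: (15,0) -> (2.127,-1.809) [heading=188, draw]
  -- iteration 2/4 --
  FD 15: (2.127,-1.809) -> (-12.728,-3.897) [heading=188, draw]
  LT 98: heading 188 -> 286
  LT 90: heading 286 -> 16
  FD 13: (-12.728,-3.897) -> (-0.231,-0.314) [heading=16, draw]
  -- iteration 3/4 --
  FD 15: (-0.231,-0.314) -> (14.188,3.821) [heading=16, draw]
  LT 98: heading 16 -> 114
  LT 90: heading 114 -> 204
  FD 13: (14.188,3.821) -> (2.312,-1.467) [heading=204, draw]
  -- iteration 4/4 --
  FD 15: (2.312,-1.467) -> (-11.391,-7.568) [heading=204, draw]
  LT 98: heading 204 -> 302
  LT 90: heading 302 -> 32
  FD 13: (-11.391,-7.568) -> (-0.367,-0.679) [heading=32, draw]
]
Final: pos=(-0.367,-0.679), heading=32, 8 segment(s) drawn

Answer: 32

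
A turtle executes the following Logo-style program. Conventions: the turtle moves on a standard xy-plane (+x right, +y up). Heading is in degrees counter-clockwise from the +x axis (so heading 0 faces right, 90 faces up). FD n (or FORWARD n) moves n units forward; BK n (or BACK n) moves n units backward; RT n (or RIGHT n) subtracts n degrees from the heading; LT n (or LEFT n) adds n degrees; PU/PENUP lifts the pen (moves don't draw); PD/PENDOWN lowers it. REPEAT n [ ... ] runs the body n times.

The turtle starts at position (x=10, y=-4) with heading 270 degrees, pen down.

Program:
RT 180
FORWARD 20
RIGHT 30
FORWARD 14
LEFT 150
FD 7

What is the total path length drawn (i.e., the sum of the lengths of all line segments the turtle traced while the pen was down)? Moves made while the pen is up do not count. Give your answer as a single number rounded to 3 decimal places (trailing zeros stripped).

Executing turtle program step by step:
Start: pos=(10,-4), heading=270, pen down
RT 180: heading 270 -> 90
FD 20: (10,-4) -> (10,16) [heading=90, draw]
RT 30: heading 90 -> 60
FD 14: (10,16) -> (17,28.124) [heading=60, draw]
LT 150: heading 60 -> 210
FD 7: (17,28.124) -> (10.938,24.624) [heading=210, draw]
Final: pos=(10.938,24.624), heading=210, 3 segment(s) drawn

Segment lengths:
  seg 1: (10,-4) -> (10,16), length = 20
  seg 2: (10,16) -> (17,28.124), length = 14
  seg 3: (17,28.124) -> (10.938,24.624), length = 7
Total = 41

Answer: 41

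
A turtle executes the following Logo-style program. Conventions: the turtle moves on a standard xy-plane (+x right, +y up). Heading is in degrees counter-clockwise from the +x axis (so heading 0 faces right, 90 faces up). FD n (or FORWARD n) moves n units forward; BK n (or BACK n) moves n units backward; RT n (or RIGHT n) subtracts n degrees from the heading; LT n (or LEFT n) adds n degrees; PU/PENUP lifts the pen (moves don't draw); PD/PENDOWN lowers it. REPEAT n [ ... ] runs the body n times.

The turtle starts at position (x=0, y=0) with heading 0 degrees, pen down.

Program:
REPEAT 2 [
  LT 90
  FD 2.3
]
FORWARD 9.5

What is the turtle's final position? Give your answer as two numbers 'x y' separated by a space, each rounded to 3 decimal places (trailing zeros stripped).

Executing turtle program step by step:
Start: pos=(0,0), heading=0, pen down
REPEAT 2 [
  -- iteration 1/2 --
  LT 90: heading 0 -> 90
  FD 2.3: (0,0) -> (0,2.3) [heading=90, draw]
  -- iteration 2/2 --
  LT 90: heading 90 -> 180
  FD 2.3: (0,2.3) -> (-2.3,2.3) [heading=180, draw]
]
FD 9.5: (-2.3,2.3) -> (-11.8,2.3) [heading=180, draw]
Final: pos=(-11.8,2.3), heading=180, 3 segment(s) drawn

Answer: -11.8 2.3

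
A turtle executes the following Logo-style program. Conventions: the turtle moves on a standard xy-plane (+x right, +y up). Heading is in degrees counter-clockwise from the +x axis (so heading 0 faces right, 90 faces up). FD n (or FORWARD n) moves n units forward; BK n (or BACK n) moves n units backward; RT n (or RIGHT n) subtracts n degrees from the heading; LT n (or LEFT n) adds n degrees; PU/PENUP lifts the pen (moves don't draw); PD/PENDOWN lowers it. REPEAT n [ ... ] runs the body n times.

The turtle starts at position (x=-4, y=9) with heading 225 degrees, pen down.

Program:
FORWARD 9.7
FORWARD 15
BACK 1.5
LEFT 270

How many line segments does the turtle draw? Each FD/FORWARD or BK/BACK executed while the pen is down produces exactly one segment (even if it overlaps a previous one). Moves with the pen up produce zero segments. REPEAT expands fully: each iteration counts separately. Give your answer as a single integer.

Answer: 3

Derivation:
Executing turtle program step by step:
Start: pos=(-4,9), heading=225, pen down
FD 9.7: (-4,9) -> (-10.859,2.141) [heading=225, draw]
FD 15: (-10.859,2.141) -> (-21.466,-8.466) [heading=225, draw]
BK 1.5: (-21.466,-8.466) -> (-20.405,-7.405) [heading=225, draw]
LT 270: heading 225 -> 135
Final: pos=(-20.405,-7.405), heading=135, 3 segment(s) drawn
Segments drawn: 3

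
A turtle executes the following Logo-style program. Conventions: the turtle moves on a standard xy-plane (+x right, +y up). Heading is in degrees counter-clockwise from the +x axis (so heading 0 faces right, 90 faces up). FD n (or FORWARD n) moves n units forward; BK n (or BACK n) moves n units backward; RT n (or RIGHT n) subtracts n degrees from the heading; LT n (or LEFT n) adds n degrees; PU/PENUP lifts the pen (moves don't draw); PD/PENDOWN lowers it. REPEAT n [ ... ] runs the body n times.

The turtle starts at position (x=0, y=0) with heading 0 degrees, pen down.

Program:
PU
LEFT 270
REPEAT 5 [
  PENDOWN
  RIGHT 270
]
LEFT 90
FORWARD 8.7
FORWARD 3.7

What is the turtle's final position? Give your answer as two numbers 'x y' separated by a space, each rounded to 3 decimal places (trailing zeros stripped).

Executing turtle program step by step:
Start: pos=(0,0), heading=0, pen down
PU: pen up
LT 270: heading 0 -> 270
REPEAT 5 [
  -- iteration 1/5 --
  PD: pen down
  RT 270: heading 270 -> 0
  -- iteration 2/5 --
  PD: pen down
  RT 270: heading 0 -> 90
  -- iteration 3/5 --
  PD: pen down
  RT 270: heading 90 -> 180
  -- iteration 4/5 --
  PD: pen down
  RT 270: heading 180 -> 270
  -- iteration 5/5 --
  PD: pen down
  RT 270: heading 270 -> 0
]
LT 90: heading 0 -> 90
FD 8.7: (0,0) -> (0,8.7) [heading=90, draw]
FD 3.7: (0,8.7) -> (0,12.4) [heading=90, draw]
Final: pos=(0,12.4), heading=90, 2 segment(s) drawn

Answer: 0 12.4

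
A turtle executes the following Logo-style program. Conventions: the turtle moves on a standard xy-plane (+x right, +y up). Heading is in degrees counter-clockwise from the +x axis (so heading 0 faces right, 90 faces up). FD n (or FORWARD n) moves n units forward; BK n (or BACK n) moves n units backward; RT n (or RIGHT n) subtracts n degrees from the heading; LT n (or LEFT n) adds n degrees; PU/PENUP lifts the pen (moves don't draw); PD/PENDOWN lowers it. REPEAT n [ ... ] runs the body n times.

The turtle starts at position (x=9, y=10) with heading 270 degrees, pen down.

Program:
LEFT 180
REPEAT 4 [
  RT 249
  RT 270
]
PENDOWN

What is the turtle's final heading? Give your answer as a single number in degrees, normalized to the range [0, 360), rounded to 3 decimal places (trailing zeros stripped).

Executing turtle program step by step:
Start: pos=(9,10), heading=270, pen down
LT 180: heading 270 -> 90
REPEAT 4 [
  -- iteration 1/4 --
  RT 249: heading 90 -> 201
  RT 270: heading 201 -> 291
  -- iteration 2/4 --
  RT 249: heading 291 -> 42
  RT 270: heading 42 -> 132
  -- iteration 3/4 --
  RT 249: heading 132 -> 243
  RT 270: heading 243 -> 333
  -- iteration 4/4 --
  RT 249: heading 333 -> 84
  RT 270: heading 84 -> 174
]
PD: pen down
Final: pos=(9,10), heading=174, 0 segment(s) drawn

Answer: 174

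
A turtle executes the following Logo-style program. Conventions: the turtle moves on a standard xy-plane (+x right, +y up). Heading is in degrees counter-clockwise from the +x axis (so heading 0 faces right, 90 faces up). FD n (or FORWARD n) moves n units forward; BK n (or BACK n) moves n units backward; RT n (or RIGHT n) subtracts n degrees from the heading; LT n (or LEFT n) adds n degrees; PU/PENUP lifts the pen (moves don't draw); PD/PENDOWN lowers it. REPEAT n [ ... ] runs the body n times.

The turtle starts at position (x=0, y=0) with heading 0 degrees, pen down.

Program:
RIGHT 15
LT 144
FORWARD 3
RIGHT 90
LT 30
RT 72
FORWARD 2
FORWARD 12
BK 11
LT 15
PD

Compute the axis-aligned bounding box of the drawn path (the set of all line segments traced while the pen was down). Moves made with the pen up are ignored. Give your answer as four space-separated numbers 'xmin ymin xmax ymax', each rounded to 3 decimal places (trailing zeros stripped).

Answer: -1.888 0 12.093 2.331

Derivation:
Executing turtle program step by step:
Start: pos=(0,0), heading=0, pen down
RT 15: heading 0 -> 345
LT 144: heading 345 -> 129
FD 3: (0,0) -> (-1.888,2.331) [heading=129, draw]
RT 90: heading 129 -> 39
LT 30: heading 39 -> 69
RT 72: heading 69 -> 357
FD 2: (-1.888,2.331) -> (0.109,2.227) [heading=357, draw]
FD 12: (0.109,2.227) -> (12.093,1.599) [heading=357, draw]
BK 11: (12.093,1.599) -> (1.108,2.174) [heading=357, draw]
LT 15: heading 357 -> 12
PD: pen down
Final: pos=(1.108,2.174), heading=12, 4 segment(s) drawn

Segment endpoints: x in {-1.888, 0, 0.109, 1.108, 12.093}, y in {0, 1.599, 2.174, 2.227, 2.331}
xmin=-1.888, ymin=0, xmax=12.093, ymax=2.331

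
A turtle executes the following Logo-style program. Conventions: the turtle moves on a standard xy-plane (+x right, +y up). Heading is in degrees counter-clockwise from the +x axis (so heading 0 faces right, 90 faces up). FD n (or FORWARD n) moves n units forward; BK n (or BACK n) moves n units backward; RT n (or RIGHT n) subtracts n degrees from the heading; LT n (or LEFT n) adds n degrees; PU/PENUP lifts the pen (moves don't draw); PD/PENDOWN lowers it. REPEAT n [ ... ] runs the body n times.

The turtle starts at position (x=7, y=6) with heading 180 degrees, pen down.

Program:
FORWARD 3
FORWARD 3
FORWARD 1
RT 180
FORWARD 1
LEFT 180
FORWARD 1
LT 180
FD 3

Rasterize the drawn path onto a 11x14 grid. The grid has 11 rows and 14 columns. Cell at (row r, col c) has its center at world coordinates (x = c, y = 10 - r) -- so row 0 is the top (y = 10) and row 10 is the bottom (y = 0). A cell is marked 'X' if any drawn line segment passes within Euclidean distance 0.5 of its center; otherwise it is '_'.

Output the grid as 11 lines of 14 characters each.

Segment 0: (7,6) -> (4,6)
Segment 1: (4,6) -> (1,6)
Segment 2: (1,6) -> (0,6)
Segment 3: (0,6) -> (1,6)
Segment 4: (1,6) -> (0,6)
Segment 5: (0,6) -> (3,6)

Answer: ______________
______________
______________
______________
XXXXXXXX______
______________
______________
______________
______________
______________
______________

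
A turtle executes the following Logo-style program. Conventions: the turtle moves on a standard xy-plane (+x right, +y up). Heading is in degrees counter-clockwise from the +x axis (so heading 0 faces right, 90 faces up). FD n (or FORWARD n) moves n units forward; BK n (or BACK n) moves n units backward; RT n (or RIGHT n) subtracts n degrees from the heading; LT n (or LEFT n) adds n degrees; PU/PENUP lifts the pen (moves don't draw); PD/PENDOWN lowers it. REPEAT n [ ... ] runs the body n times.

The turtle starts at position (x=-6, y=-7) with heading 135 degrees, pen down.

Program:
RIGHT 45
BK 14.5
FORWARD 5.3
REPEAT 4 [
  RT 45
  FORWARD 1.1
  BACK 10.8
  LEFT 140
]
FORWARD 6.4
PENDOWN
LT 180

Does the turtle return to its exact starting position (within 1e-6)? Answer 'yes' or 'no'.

Executing turtle program step by step:
Start: pos=(-6,-7), heading=135, pen down
RT 45: heading 135 -> 90
BK 14.5: (-6,-7) -> (-6,-21.5) [heading=90, draw]
FD 5.3: (-6,-21.5) -> (-6,-16.2) [heading=90, draw]
REPEAT 4 [
  -- iteration 1/4 --
  RT 45: heading 90 -> 45
  FD 1.1: (-6,-16.2) -> (-5.222,-15.422) [heading=45, draw]
  BK 10.8: (-5.222,-15.422) -> (-12.859,-23.059) [heading=45, draw]
  LT 140: heading 45 -> 185
  -- iteration 2/4 --
  RT 45: heading 185 -> 140
  FD 1.1: (-12.859,-23.059) -> (-13.702,-22.352) [heading=140, draw]
  BK 10.8: (-13.702,-22.352) -> (-5.428,-29.294) [heading=140, draw]
  LT 140: heading 140 -> 280
  -- iteration 3/4 --
  RT 45: heading 280 -> 235
  FD 1.1: (-5.428,-29.294) -> (-6.059,-30.195) [heading=235, draw]
  BK 10.8: (-6.059,-30.195) -> (0.135,-21.348) [heading=235, draw]
  LT 140: heading 235 -> 15
  -- iteration 4/4 --
  RT 45: heading 15 -> 330
  FD 1.1: (0.135,-21.348) -> (1.088,-21.898) [heading=330, draw]
  BK 10.8: (1.088,-21.898) -> (-8.265,-16.498) [heading=330, draw]
  LT 140: heading 330 -> 110
]
FD 6.4: (-8.265,-16.498) -> (-10.454,-10.484) [heading=110, draw]
PD: pen down
LT 180: heading 110 -> 290
Final: pos=(-10.454,-10.484), heading=290, 11 segment(s) drawn

Start position: (-6, -7)
Final position: (-10.454, -10.484)
Distance = 5.655; >= 1e-6 -> NOT closed

Answer: no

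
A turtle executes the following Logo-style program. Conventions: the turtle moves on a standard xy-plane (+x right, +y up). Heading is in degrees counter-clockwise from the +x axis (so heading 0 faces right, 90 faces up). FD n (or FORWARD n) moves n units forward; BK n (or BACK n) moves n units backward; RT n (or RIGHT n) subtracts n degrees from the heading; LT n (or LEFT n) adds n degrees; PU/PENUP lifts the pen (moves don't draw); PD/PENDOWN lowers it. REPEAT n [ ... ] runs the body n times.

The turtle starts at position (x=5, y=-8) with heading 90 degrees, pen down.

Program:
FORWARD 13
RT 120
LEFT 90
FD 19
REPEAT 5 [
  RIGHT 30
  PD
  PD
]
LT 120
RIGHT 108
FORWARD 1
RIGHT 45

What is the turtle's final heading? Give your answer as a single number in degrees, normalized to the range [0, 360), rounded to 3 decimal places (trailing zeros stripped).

Executing turtle program step by step:
Start: pos=(5,-8), heading=90, pen down
FD 13: (5,-8) -> (5,5) [heading=90, draw]
RT 120: heading 90 -> 330
LT 90: heading 330 -> 60
FD 19: (5,5) -> (14.5,21.454) [heading=60, draw]
REPEAT 5 [
  -- iteration 1/5 --
  RT 30: heading 60 -> 30
  PD: pen down
  PD: pen down
  -- iteration 2/5 --
  RT 30: heading 30 -> 0
  PD: pen down
  PD: pen down
  -- iteration 3/5 --
  RT 30: heading 0 -> 330
  PD: pen down
  PD: pen down
  -- iteration 4/5 --
  RT 30: heading 330 -> 300
  PD: pen down
  PD: pen down
  -- iteration 5/5 --
  RT 30: heading 300 -> 270
  PD: pen down
  PD: pen down
]
LT 120: heading 270 -> 30
RT 108: heading 30 -> 282
FD 1: (14.5,21.454) -> (14.708,20.476) [heading=282, draw]
RT 45: heading 282 -> 237
Final: pos=(14.708,20.476), heading=237, 3 segment(s) drawn

Answer: 237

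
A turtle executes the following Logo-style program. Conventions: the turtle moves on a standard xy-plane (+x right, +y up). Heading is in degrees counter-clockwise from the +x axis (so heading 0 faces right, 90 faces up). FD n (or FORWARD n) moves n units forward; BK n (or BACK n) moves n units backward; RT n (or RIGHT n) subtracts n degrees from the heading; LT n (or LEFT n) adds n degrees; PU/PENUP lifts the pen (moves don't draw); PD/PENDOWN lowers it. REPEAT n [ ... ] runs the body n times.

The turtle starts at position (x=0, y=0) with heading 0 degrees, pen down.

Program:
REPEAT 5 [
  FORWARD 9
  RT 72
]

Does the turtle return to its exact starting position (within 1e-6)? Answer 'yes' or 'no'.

Answer: yes

Derivation:
Executing turtle program step by step:
Start: pos=(0,0), heading=0, pen down
REPEAT 5 [
  -- iteration 1/5 --
  FD 9: (0,0) -> (9,0) [heading=0, draw]
  RT 72: heading 0 -> 288
  -- iteration 2/5 --
  FD 9: (9,0) -> (11.781,-8.56) [heading=288, draw]
  RT 72: heading 288 -> 216
  -- iteration 3/5 --
  FD 9: (11.781,-8.56) -> (4.5,-13.85) [heading=216, draw]
  RT 72: heading 216 -> 144
  -- iteration 4/5 --
  FD 9: (4.5,-13.85) -> (-2.781,-8.56) [heading=144, draw]
  RT 72: heading 144 -> 72
  -- iteration 5/5 --
  FD 9: (-2.781,-8.56) -> (0,0) [heading=72, draw]
  RT 72: heading 72 -> 0
]
Final: pos=(0,0), heading=0, 5 segment(s) drawn

Start position: (0, 0)
Final position: (0, 0)
Distance = 0; < 1e-6 -> CLOSED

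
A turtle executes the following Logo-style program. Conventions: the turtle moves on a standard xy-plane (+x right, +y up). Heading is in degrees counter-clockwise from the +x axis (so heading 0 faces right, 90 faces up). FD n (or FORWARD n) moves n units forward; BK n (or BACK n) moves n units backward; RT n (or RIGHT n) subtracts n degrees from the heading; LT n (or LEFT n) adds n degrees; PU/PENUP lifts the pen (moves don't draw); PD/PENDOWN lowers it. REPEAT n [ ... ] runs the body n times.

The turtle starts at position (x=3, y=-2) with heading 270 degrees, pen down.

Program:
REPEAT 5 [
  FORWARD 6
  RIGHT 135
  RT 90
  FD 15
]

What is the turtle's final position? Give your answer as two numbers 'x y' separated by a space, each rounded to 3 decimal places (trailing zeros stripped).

Answer: 1.092 2.393

Derivation:
Executing turtle program step by step:
Start: pos=(3,-2), heading=270, pen down
REPEAT 5 [
  -- iteration 1/5 --
  FD 6: (3,-2) -> (3,-8) [heading=270, draw]
  RT 135: heading 270 -> 135
  RT 90: heading 135 -> 45
  FD 15: (3,-8) -> (13.607,2.607) [heading=45, draw]
  -- iteration 2/5 --
  FD 6: (13.607,2.607) -> (17.849,6.849) [heading=45, draw]
  RT 135: heading 45 -> 270
  RT 90: heading 270 -> 180
  FD 15: (17.849,6.849) -> (2.849,6.849) [heading=180, draw]
  -- iteration 3/5 --
  FD 6: (2.849,6.849) -> (-3.151,6.849) [heading=180, draw]
  RT 135: heading 180 -> 45
  RT 90: heading 45 -> 315
  FD 15: (-3.151,6.849) -> (7.456,-3.757) [heading=315, draw]
  -- iteration 4/5 --
  FD 6: (7.456,-3.757) -> (11.698,-8) [heading=315, draw]
  RT 135: heading 315 -> 180
  RT 90: heading 180 -> 90
  FD 15: (11.698,-8) -> (11.698,7) [heading=90, draw]
  -- iteration 5/5 --
  FD 6: (11.698,7) -> (11.698,13) [heading=90, draw]
  RT 135: heading 90 -> 315
  RT 90: heading 315 -> 225
  FD 15: (11.698,13) -> (1.092,2.393) [heading=225, draw]
]
Final: pos=(1.092,2.393), heading=225, 10 segment(s) drawn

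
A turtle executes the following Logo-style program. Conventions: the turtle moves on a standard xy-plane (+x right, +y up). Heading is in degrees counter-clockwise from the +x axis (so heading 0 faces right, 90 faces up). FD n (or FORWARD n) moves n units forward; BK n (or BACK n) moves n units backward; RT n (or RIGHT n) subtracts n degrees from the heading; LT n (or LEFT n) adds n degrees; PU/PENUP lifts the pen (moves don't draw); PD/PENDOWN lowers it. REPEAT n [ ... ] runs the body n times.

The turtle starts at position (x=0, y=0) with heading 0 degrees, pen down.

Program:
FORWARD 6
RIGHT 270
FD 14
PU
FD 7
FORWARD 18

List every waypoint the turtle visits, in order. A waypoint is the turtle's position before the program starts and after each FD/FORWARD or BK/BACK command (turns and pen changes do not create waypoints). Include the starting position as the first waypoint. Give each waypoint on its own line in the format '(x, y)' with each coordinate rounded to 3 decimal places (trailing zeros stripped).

Executing turtle program step by step:
Start: pos=(0,0), heading=0, pen down
FD 6: (0,0) -> (6,0) [heading=0, draw]
RT 270: heading 0 -> 90
FD 14: (6,0) -> (6,14) [heading=90, draw]
PU: pen up
FD 7: (6,14) -> (6,21) [heading=90, move]
FD 18: (6,21) -> (6,39) [heading=90, move]
Final: pos=(6,39), heading=90, 2 segment(s) drawn
Waypoints (5 total):
(0, 0)
(6, 0)
(6, 14)
(6, 21)
(6, 39)

Answer: (0, 0)
(6, 0)
(6, 14)
(6, 21)
(6, 39)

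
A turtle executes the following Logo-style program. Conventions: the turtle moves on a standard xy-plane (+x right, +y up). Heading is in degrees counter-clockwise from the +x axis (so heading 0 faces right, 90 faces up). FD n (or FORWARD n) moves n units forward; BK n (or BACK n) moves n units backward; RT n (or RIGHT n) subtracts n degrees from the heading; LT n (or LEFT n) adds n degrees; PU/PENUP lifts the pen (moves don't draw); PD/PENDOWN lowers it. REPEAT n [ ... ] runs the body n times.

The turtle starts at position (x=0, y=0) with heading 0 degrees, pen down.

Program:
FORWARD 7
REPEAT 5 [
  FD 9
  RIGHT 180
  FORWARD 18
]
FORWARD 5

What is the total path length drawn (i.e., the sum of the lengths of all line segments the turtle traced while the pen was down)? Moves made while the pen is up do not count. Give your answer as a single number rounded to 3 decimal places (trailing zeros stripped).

Executing turtle program step by step:
Start: pos=(0,0), heading=0, pen down
FD 7: (0,0) -> (7,0) [heading=0, draw]
REPEAT 5 [
  -- iteration 1/5 --
  FD 9: (7,0) -> (16,0) [heading=0, draw]
  RT 180: heading 0 -> 180
  FD 18: (16,0) -> (-2,0) [heading=180, draw]
  -- iteration 2/5 --
  FD 9: (-2,0) -> (-11,0) [heading=180, draw]
  RT 180: heading 180 -> 0
  FD 18: (-11,0) -> (7,0) [heading=0, draw]
  -- iteration 3/5 --
  FD 9: (7,0) -> (16,0) [heading=0, draw]
  RT 180: heading 0 -> 180
  FD 18: (16,0) -> (-2,0) [heading=180, draw]
  -- iteration 4/5 --
  FD 9: (-2,0) -> (-11,0) [heading=180, draw]
  RT 180: heading 180 -> 0
  FD 18: (-11,0) -> (7,0) [heading=0, draw]
  -- iteration 5/5 --
  FD 9: (7,0) -> (16,0) [heading=0, draw]
  RT 180: heading 0 -> 180
  FD 18: (16,0) -> (-2,0) [heading=180, draw]
]
FD 5: (-2,0) -> (-7,0) [heading=180, draw]
Final: pos=(-7,0), heading=180, 12 segment(s) drawn

Segment lengths:
  seg 1: (0,0) -> (7,0), length = 7
  seg 2: (7,0) -> (16,0), length = 9
  seg 3: (16,0) -> (-2,0), length = 18
  seg 4: (-2,0) -> (-11,0), length = 9
  seg 5: (-11,0) -> (7,0), length = 18
  seg 6: (7,0) -> (16,0), length = 9
  seg 7: (16,0) -> (-2,0), length = 18
  seg 8: (-2,0) -> (-11,0), length = 9
  seg 9: (-11,0) -> (7,0), length = 18
  seg 10: (7,0) -> (16,0), length = 9
  seg 11: (16,0) -> (-2,0), length = 18
  seg 12: (-2,0) -> (-7,0), length = 5
Total = 147

Answer: 147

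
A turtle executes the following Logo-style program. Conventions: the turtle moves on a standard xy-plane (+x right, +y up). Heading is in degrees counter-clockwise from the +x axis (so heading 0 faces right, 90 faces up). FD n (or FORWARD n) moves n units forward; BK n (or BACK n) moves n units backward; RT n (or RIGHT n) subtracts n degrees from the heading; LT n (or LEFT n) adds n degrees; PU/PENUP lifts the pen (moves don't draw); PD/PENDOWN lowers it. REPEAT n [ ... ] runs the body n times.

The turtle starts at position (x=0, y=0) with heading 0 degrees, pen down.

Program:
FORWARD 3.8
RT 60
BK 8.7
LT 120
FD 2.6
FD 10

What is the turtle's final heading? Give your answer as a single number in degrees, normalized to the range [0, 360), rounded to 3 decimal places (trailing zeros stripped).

Answer: 60

Derivation:
Executing turtle program step by step:
Start: pos=(0,0), heading=0, pen down
FD 3.8: (0,0) -> (3.8,0) [heading=0, draw]
RT 60: heading 0 -> 300
BK 8.7: (3.8,0) -> (-0.55,7.534) [heading=300, draw]
LT 120: heading 300 -> 60
FD 2.6: (-0.55,7.534) -> (0.75,9.786) [heading=60, draw]
FD 10: (0.75,9.786) -> (5.75,18.446) [heading=60, draw]
Final: pos=(5.75,18.446), heading=60, 4 segment(s) drawn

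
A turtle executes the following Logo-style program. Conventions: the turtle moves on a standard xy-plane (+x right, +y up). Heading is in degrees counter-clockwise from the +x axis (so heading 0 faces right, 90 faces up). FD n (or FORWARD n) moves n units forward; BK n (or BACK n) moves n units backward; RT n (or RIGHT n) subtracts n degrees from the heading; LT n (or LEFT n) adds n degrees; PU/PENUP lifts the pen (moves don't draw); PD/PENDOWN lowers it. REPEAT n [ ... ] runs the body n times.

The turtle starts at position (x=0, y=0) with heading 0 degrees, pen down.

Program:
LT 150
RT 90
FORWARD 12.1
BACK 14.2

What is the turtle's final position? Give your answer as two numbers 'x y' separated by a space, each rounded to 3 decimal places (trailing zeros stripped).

Executing turtle program step by step:
Start: pos=(0,0), heading=0, pen down
LT 150: heading 0 -> 150
RT 90: heading 150 -> 60
FD 12.1: (0,0) -> (6.05,10.479) [heading=60, draw]
BK 14.2: (6.05,10.479) -> (-1.05,-1.819) [heading=60, draw]
Final: pos=(-1.05,-1.819), heading=60, 2 segment(s) drawn

Answer: -1.05 -1.819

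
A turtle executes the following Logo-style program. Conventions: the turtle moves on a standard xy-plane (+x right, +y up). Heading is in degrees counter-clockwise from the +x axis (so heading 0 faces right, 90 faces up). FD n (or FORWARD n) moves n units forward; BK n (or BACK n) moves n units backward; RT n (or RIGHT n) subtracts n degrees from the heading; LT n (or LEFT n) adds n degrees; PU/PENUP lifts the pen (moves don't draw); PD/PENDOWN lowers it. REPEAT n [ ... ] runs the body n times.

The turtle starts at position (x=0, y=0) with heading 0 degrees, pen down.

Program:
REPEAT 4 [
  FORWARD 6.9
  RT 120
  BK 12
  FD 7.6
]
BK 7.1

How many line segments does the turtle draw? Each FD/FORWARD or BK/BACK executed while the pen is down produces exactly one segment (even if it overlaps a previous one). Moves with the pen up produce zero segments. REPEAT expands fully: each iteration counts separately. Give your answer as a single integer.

Answer: 13

Derivation:
Executing turtle program step by step:
Start: pos=(0,0), heading=0, pen down
REPEAT 4 [
  -- iteration 1/4 --
  FD 6.9: (0,0) -> (6.9,0) [heading=0, draw]
  RT 120: heading 0 -> 240
  BK 12: (6.9,0) -> (12.9,10.392) [heading=240, draw]
  FD 7.6: (12.9,10.392) -> (9.1,3.811) [heading=240, draw]
  -- iteration 2/4 --
  FD 6.9: (9.1,3.811) -> (5.65,-2.165) [heading=240, draw]
  RT 120: heading 240 -> 120
  BK 12: (5.65,-2.165) -> (11.65,-12.557) [heading=120, draw]
  FD 7.6: (11.65,-12.557) -> (7.85,-5.976) [heading=120, draw]
  -- iteration 3/4 --
  FD 6.9: (7.85,-5.976) -> (4.4,0) [heading=120, draw]
  RT 120: heading 120 -> 0
  BK 12: (4.4,0) -> (-7.6,0) [heading=0, draw]
  FD 7.6: (-7.6,0) -> (0,0) [heading=0, draw]
  -- iteration 4/4 --
  FD 6.9: (0,0) -> (6.9,0) [heading=0, draw]
  RT 120: heading 0 -> 240
  BK 12: (6.9,0) -> (12.9,10.392) [heading=240, draw]
  FD 7.6: (12.9,10.392) -> (9.1,3.811) [heading=240, draw]
]
BK 7.1: (9.1,3.811) -> (12.65,9.959) [heading=240, draw]
Final: pos=(12.65,9.959), heading=240, 13 segment(s) drawn
Segments drawn: 13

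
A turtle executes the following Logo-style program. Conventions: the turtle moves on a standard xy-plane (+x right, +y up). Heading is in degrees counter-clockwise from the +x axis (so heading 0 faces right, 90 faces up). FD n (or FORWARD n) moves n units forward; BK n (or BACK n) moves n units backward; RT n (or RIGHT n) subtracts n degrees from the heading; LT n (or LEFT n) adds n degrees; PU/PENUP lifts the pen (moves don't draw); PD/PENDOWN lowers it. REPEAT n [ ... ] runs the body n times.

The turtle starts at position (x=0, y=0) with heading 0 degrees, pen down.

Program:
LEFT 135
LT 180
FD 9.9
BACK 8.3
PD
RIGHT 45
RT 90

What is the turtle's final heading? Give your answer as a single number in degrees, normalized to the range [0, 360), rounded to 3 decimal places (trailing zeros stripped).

Answer: 180

Derivation:
Executing turtle program step by step:
Start: pos=(0,0), heading=0, pen down
LT 135: heading 0 -> 135
LT 180: heading 135 -> 315
FD 9.9: (0,0) -> (7,-7) [heading=315, draw]
BK 8.3: (7,-7) -> (1.131,-1.131) [heading=315, draw]
PD: pen down
RT 45: heading 315 -> 270
RT 90: heading 270 -> 180
Final: pos=(1.131,-1.131), heading=180, 2 segment(s) drawn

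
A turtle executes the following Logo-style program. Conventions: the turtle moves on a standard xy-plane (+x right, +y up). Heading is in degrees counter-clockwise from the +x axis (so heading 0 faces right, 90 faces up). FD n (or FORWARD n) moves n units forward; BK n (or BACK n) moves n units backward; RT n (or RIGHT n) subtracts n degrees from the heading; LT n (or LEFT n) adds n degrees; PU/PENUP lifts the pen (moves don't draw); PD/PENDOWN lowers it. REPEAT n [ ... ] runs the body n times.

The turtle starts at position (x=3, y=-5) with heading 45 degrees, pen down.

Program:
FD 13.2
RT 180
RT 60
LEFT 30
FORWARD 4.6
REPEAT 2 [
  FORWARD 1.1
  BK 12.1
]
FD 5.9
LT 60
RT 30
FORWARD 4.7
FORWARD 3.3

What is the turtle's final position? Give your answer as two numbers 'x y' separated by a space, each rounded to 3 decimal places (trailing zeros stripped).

Answer: 17.785 1.653

Derivation:
Executing turtle program step by step:
Start: pos=(3,-5), heading=45, pen down
FD 13.2: (3,-5) -> (12.334,4.334) [heading=45, draw]
RT 180: heading 45 -> 225
RT 60: heading 225 -> 165
LT 30: heading 165 -> 195
FD 4.6: (12.334,4.334) -> (7.891,3.143) [heading=195, draw]
REPEAT 2 [
  -- iteration 1/2 --
  FD 1.1: (7.891,3.143) -> (6.828,2.859) [heading=195, draw]
  BK 12.1: (6.828,2.859) -> (18.516,5.99) [heading=195, draw]
  -- iteration 2/2 --
  FD 1.1: (18.516,5.99) -> (17.453,5.706) [heading=195, draw]
  BK 12.1: (17.453,5.706) -> (29.141,8.837) [heading=195, draw]
]
FD 5.9: (29.141,8.837) -> (23.442,7.31) [heading=195, draw]
LT 60: heading 195 -> 255
RT 30: heading 255 -> 225
FD 4.7: (23.442,7.31) -> (20.119,3.987) [heading=225, draw]
FD 3.3: (20.119,3.987) -> (17.785,1.653) [heading=225, draw]
Final: pos=(17.785,1.653), heading=225, 9 segment(s) drawn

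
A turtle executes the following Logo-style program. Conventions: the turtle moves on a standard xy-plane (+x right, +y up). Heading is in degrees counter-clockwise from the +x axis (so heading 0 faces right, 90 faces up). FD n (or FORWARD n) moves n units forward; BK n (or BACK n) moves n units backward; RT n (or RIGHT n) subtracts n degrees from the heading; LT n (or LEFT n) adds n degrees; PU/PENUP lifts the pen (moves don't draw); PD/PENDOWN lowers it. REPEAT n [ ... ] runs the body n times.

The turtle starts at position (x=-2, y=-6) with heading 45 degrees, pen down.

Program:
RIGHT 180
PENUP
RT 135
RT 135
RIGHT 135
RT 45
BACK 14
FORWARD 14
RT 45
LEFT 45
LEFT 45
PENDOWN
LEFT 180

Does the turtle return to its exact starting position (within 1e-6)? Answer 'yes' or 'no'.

Answer: yes

Derivation:
Executing turtle program step by step:
Start: pos=(-2,-6), heading=45, pen down
RT 180: heading 45 -> 225
PU: pen up
RT 135: heading 225 -> 90
RT 135: heading 90 -> 315
RT 135: heading 315 -> 180
RT 45: heading 180 -> 135
BK 14: (-2,-6) -> (7.899,-15.899) [heading=135, move]
FD 14: (7.899,-15.899) -> (-2,-6) [heading=135, move]
RT 45: heading 135 -> 90
LT 45: heading 90 -> 135
LT 45: heading 135 -> 180
PD: pen down
LT 180: heading 180 -> 0
Final: pos=(-2,-6), heading=0, 0 segment(s) drawn

Start position: (-2, -6)
Final position: (-2, -6)
Distance = 0; < 1e-6 -> CLOSED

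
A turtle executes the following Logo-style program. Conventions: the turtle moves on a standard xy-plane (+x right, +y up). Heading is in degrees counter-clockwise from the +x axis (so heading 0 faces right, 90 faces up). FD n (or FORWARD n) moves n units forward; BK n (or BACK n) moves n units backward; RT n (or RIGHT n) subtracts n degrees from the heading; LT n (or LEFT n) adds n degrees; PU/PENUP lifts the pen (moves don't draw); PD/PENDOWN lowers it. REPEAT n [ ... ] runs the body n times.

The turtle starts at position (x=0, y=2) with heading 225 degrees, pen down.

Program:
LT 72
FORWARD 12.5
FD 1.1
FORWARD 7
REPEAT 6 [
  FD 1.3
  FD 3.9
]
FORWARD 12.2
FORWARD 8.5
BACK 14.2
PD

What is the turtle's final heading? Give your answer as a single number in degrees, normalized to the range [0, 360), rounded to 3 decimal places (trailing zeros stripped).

Answer: 297

Derivation:
Executing turtle program step by step:
Start: pos=(0,2), heading=225, pen down
LT 72: heading 225 -> 297
FD 12.5: (0,2) -> (5.675,-9.138) [heading=297, draw]
FD 1.1: (5.675,-9.138) -> (6.174,-10.118) [heading=297, draw]
FD 7: (6.174,-10.118) -> (9.352,-16.355) [heading=297, draw]
REPEAT 6 [
  -- iteration 1/6 --
  FD 1.3: (9.352,-16.355) -> (9.942,-17.513) [heading=297, draw]
  FD 3.9: (9.942,-17.513) -> (11.713,-20.988) [heading=297, draw]
  -- iteration 2/6 --
  FD 1.3: (11.713,-20.988) -> (12.303,-22.146) [heading=297, draw]
  FD 3.9: (12.303,-22.146) -> (14.074,-25.621) [heading=297, draw]
  -- iteration 3/6 --
  FD 1.3: (14.074,-25.621) -> (14.664,-26.78) [heading=297, draw]
  FD 3.9: (14.664,-26.78) -> (16.434,-30.254) [heading=297, draw]
  -- iteration 4/6 --
  FD 1.3: (16.434,-30.254) -> (17.025,-31.413) [heading=297, draw]
  FD 3.9: (17.025,-31.413) -> (18.795,-34.888) [heading=297, draw]
  -- iteration 5/6 --
  FD 1.3: (18.795,-34.888) -> (19.385,-36.046) [heading=297, draw]
  FD 3.9: (19.385,-36.046) -> (21.156,-39.521) [heading=297, draw]
  -- iteration 6/6 --
  FD 1.3: (21.156,-39.521) -> (21.746,-40.679) [heading=297, draw]
  FD 3.9: (21.746,-40.679) -> (23.517,-44.154) [heading=297, draw]
]
FD 12.2: (23.517,-44.154) -> (29.055,-55.024) [heading=297, draw]
FD 8.5: (29.055,-55.024) -> (32.914,-62.598) [heading=297, draw]
BK 14.2: (32.914,-62.598) -> (26.468,-49.946) [heading=297, draw]
PD: pen down
Final: pos=(26.468,-49.946), heading=297, 18 segment(s) drawn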